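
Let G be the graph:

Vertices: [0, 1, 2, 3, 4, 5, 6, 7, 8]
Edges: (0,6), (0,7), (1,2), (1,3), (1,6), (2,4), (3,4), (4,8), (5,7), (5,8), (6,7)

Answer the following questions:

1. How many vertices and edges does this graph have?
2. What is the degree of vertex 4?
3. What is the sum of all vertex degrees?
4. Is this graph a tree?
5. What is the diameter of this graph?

Count: 9 vertices, 11 edges.
Vertex 4 has neighbors [2, 3, 8], degree = 3.
Handshaking lemma: 2 * 11 = 22.
A tree on 9 vertices has 8 edges. This graph has 11 edges (3 extra). Not a tree.
Diameter (longest shortest path) = 4.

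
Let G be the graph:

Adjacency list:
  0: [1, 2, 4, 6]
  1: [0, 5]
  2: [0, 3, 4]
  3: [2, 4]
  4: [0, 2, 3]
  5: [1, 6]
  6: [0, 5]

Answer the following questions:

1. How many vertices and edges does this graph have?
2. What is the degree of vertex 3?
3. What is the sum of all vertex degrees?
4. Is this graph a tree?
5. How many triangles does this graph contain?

Count: 7 vertices, 9 edges.
Vertex 3 has neighbors [2, 4], degree = 2.
Handshaking lemma: 2 * 9 = 18.
A tree on 7 vertices has 6 edges. This graph has 9 edges (3 extra). Not a tree.
Number of triangles = 2.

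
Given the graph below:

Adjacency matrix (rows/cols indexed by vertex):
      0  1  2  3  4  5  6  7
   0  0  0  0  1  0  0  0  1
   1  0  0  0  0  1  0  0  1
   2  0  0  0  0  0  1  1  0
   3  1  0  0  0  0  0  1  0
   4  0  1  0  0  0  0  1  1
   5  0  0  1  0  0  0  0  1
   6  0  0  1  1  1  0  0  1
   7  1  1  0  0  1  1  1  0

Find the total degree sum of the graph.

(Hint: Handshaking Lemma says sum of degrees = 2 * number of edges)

Count edges: 11 edges.
By Handshaking Lemma: sum of degrees = 2 * 11 = 22.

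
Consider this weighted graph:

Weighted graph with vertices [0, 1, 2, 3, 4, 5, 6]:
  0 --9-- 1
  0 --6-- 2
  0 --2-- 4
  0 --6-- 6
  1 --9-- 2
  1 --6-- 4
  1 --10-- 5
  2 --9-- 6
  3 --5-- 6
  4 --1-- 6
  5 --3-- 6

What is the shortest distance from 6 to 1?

Using Dijkstra's algorithm from vertex 6:
Shortest path: 6 -> 4 -> 1
Total weight: 1 + 6 = 7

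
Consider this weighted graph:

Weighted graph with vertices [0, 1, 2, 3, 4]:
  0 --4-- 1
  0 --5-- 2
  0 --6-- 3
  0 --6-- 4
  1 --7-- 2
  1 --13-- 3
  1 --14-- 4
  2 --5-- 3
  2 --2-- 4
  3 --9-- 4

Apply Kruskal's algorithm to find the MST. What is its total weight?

Applying Kruskal's algorithm (sort edges by weight, add if no cycle):
  Add (2,4) w=2
  Add (0,1) w=4
  Add (0,2) w=5
  Add (2,3) w=5
  Skip (0,4) w=6 (creates cycle)
  Skip (0,3) w=6 (creates cycle)
  Skip (1,2) w=7 (creates cycle)
  Skip (3,4) w=9 (creates cycle)
  Skip (1,3) w=13 (creates cycle)
  Skip (1,4) w=14 (creates cycle)
MST weight = 16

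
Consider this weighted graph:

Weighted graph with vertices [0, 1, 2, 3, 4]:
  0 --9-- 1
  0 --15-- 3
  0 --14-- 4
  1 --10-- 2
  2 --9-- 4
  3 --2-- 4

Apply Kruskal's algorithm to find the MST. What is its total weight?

Applying Kruskal's algorithm (sort edges by weight, add if no cycle):
  Add (3,4) w=2
  Add (0,1) w=9
  Add (2,4) w=9
  Add (1,2) w=10
  Skip (0,4) w=14 (creates cycle)
  Skip (0,3) w=15 (creates cycle)
MST weight = 30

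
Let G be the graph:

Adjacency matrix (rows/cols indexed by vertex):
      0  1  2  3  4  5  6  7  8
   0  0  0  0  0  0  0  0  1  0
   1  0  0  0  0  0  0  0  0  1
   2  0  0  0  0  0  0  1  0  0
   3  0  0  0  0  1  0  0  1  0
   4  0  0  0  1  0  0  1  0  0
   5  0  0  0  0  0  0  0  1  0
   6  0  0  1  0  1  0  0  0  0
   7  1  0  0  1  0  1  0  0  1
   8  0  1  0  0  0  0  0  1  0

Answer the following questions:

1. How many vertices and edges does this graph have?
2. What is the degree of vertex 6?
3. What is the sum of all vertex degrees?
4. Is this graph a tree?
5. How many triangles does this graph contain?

Count: 9 vertices, 8 edges.
Vertex 6 has neighbors [2, 4], degree = 2.
Handshaking lemma: 2 * 8 = 16.
A graph is a tree iff it is connected and has exactly n-1 edges. This graph is connected (all 9 vertices in one component) and has 9-1 = 8 edges. It is a tree.
Number of triangles = 0.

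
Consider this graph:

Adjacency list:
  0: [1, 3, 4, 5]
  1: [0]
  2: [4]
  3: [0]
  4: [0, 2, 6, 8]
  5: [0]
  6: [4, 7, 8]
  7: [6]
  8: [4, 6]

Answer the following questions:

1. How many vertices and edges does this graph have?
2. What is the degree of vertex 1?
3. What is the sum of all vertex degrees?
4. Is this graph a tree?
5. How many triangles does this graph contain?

Count: 9 vertices, 9 edges.
Vertex 1 has neighbors [0], degree = 1.
Handshaking lemma: 2 * 9 = 18.
A tree on 9 vertices has 8 edges. This graph has 9 edges (1 extra). Not a tree.
Number of triangles = 1.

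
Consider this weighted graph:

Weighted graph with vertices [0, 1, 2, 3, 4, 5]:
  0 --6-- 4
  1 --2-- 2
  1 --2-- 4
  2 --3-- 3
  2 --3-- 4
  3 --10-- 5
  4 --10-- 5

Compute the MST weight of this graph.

Applying Kruskal's algorithm (sort edges by weight, add if no cycle):
  Add (1,2) w=2
  Add (1,4) w=2
  Add (2,3) w=3
  Skip (2,4) w=3 (creates cycle)
  Add (0,4) w=6
  Add (3,5) w=10
  Skip (4,5) w=10 (creates cycle)
MST weight = 23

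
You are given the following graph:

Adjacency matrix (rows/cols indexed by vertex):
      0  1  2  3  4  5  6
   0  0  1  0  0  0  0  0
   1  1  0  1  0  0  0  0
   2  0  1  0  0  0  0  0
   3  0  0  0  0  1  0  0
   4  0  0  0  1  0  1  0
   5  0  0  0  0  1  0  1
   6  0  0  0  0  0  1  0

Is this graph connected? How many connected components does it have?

Checking connectivity: the graph has 2 connected component(s).
Components: [[0, 1, 2], [3, 4, 5, 6]]. The graph is NOT connected.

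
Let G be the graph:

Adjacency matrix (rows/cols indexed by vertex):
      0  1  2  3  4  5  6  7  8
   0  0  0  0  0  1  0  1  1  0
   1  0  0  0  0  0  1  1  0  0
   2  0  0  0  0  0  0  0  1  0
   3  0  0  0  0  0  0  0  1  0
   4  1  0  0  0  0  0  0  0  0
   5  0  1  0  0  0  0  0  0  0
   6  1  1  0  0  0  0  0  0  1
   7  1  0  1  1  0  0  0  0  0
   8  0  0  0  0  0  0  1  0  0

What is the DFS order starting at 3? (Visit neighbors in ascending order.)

DFS from vertex 3 (neighbors processed in ascending order):
Visit order: 3, 7, 0, 4, 6, 1, 5, 8, 2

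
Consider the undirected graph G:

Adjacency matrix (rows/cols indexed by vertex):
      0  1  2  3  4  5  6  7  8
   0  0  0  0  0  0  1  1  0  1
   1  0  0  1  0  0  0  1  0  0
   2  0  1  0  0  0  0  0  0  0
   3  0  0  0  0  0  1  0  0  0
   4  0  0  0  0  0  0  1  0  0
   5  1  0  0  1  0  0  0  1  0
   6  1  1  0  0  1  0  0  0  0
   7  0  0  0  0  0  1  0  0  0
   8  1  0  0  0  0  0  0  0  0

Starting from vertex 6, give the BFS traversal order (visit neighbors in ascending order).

BFS from vertex 6 (neighbors processed in ascending order):
Visit order: 6, 0, 1, 4, 5, 8, 2, 3, 7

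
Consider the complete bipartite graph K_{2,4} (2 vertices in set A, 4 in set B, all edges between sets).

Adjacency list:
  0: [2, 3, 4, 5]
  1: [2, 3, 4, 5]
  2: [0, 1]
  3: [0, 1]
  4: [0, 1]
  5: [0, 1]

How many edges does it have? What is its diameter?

K_{2,4} has 2 * 4 = 8 edges.
Any vertex reaches any opposite-side vertex in 1 step; same-side vertices reach in 2 steps via any opposite-side vertex.
Diameter = 2.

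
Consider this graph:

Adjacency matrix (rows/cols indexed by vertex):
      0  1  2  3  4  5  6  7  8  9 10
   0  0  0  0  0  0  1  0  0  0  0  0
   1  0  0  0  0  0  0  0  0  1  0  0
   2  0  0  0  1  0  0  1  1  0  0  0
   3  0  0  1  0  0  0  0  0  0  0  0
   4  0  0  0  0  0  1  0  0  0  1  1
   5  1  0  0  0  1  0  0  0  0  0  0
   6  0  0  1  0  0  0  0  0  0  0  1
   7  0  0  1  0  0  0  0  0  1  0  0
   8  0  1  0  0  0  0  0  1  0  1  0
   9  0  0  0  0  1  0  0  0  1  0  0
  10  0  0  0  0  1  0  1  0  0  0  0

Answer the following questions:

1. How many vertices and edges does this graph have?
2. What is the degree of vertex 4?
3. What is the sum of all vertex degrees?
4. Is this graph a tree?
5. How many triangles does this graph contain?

Count: 11 vertices, 11 edges.
Vertex 4 has neighbors [5, 9, 10], degree = 3.
Handshaking lemma: 2 * 11 = 22.
A tree on 11 vertices has 10 edges. This graph has 11 edges (1 extra). Not a tree.
Number of triangles = 0.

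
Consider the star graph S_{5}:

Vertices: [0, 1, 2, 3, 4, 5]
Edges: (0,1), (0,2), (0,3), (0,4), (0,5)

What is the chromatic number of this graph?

S_{5} has one hub adjacent to 5 leaves; leaves are pairwise non-adjacent.
Color the hub 0 and every leaf 1.
Chromatic number = 2.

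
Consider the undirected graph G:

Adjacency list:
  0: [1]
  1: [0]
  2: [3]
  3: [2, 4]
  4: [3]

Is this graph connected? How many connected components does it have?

Checking connectivity: the graph has 2 connected component(s).
Components: [[0, 1], [2, 3, 4]]. The graph is NOT connected.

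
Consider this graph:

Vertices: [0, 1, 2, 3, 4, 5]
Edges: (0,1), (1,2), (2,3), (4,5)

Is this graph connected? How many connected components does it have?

Checking connectivity: the graph has 2 connected component(s).
Components: [[0, 1, 2, 3], [4, 5]]. The graph is NOT connected.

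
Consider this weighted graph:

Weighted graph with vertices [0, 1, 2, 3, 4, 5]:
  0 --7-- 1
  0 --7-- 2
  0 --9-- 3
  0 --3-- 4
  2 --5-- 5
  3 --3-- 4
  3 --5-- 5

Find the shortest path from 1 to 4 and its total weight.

Using Dijkstra's algorithm from vertex 1:
Shortest path: 1 -> 0 -> 4
Total weight: 7 + 3 = 10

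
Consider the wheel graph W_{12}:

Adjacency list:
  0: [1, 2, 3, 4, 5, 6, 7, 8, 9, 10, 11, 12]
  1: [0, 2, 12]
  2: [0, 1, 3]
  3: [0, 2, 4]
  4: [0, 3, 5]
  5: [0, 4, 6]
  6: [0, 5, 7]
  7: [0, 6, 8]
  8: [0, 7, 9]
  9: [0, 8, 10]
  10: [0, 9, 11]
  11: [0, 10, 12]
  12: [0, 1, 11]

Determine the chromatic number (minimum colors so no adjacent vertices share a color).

W_{12} = C_{12} plus a hub adjacent to every cycle vertex.
The outer cycle needs 2 colors (even cycle); the hub is adjacent to all of them so needs a fresh color.
Chromatic number = 2 + 1 = 3.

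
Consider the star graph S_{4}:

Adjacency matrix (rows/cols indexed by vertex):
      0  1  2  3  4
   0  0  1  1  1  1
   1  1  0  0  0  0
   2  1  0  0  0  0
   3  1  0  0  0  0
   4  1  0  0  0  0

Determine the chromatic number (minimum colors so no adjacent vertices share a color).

S_{4} has one hub adjacent to 4 leaves; leaves are pairwise non-adjacent.
Color the hub 0 and every leaf 1.
Chromatic number = 2.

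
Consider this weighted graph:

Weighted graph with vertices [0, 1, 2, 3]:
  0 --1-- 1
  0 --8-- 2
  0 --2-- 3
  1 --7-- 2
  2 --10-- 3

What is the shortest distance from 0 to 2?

Using Dijkstra's algorithm from vertex 0:
Shortest path: 0 -> 2
Total weight: 8 = 8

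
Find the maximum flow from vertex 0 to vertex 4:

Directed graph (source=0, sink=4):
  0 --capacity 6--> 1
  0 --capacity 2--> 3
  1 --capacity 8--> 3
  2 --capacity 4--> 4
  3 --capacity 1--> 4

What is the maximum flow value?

Computing max flow:
  Flow on (0->3): 1/2
  Flow on (3->4): 1/1
Maximum flow = 1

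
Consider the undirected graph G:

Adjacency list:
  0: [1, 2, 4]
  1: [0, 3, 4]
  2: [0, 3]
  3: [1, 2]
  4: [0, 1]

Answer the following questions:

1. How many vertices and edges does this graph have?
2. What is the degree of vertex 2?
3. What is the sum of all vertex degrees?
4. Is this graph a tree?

Count: 5 vertices, 6 edges.
Vertex 2 has neighbors [0, 3], degree = 2.
Handshaking lemma: 2 * 6 = 12.
A tree on 5 vertices has 4 edges. This graph has 6 edges (2 extra). Not a tree.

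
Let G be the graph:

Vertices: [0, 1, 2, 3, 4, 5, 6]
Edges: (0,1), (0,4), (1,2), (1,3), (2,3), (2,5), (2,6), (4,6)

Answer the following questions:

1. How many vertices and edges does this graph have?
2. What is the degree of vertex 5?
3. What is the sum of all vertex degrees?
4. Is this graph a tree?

Count: 7 vertices, 8 edges.
Vertex 5 has neighbors [2], degree = 1.
Handshaking lemma: 2 * 8 = 16.
A tree on 7 vertices has 6 edges. This graph has 8 edges (2 extra). Not a tree.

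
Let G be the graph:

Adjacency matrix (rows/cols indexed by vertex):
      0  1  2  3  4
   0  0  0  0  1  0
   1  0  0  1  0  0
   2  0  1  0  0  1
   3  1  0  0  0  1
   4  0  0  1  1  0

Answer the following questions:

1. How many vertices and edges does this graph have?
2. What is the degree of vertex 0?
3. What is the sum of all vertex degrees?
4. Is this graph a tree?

Count: 5 vertices, 4 edges.
Vertex 0 has neighbors [3], degree = 1.
Handshaking lemma: 2 * 4 = 8.
A graph is a tree iff it is connected and has exactly n-1 edges. This graph is connected (all 5 vertices in one component) and has 5-1 = 4 edges. It is a tree.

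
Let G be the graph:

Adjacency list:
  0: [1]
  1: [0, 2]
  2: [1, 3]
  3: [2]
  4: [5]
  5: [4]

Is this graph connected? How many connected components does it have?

Checking connectivity: the graph has 2 connected component(s).
Components: [[0, 1, 2, 3], [4, 5]]. The graph is NOT connected.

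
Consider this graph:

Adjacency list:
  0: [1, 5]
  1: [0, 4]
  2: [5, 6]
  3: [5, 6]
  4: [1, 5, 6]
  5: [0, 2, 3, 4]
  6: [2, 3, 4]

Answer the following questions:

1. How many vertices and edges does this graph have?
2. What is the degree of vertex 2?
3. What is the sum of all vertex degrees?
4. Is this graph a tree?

Count: 7 vertices, 9 edges.
Vertex 2 has neighbors [5, 6], degree = 2.
Handshaking lemma: 2 * 9 = 18.
A tree on 7 vertices has 6 edges. This graph has 9 edges (3 extra). Not a tree.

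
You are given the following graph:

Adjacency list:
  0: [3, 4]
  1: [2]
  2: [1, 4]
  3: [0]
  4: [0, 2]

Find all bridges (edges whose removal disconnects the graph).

A bridge is an edge whose removal increases the number of connected components.
Bridges found: (0,3), (0,4), (1,2), (2,4)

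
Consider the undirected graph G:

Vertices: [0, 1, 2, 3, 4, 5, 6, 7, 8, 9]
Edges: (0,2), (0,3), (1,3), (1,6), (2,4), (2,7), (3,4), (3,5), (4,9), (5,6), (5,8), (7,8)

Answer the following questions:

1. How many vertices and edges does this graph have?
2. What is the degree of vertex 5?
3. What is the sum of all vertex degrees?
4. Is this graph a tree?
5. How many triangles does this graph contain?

Count: 10 vertices, 12 edges.
Vertex 5 has neighbors [3, 6, 8], degree = 3.
Handshaking lemma: 2 * 12 = 24.
A tree on 10 vertices has 9 edges. This graph has 12 edges (3 extra). Not a tree.
Number of triangles = 0.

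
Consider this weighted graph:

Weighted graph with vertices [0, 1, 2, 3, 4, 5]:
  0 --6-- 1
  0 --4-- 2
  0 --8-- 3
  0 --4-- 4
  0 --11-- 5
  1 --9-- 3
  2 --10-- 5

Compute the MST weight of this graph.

Applying Kruskal's algorithm (sort edges by weight, add if no cycle):
  Add (0,2) w=4
  Add (0,4) w=4
  Add (0,1) w=6
  Add (0,3) w=8
  Skip (1,3) w=9 (creates cycle)
  Add (2,5) w=10
  Skip (0,5) w=11 (creates cycle)
MST weight = 32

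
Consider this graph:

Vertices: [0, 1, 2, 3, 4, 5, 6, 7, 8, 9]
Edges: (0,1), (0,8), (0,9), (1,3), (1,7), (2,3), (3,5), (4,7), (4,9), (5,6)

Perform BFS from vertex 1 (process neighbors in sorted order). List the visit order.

BFS from vertex 1 (neighbors processed in ascending order):
Visit order: 1, 0, 3, 7, 8, 9, 2, 5, 4, 6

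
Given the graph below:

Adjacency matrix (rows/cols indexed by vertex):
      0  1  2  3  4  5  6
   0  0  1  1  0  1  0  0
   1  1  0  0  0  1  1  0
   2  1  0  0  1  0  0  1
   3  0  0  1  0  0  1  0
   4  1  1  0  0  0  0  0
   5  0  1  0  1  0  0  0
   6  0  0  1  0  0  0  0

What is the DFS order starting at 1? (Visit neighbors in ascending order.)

DFS from vertex 1 (neighbors processed in ascending order):
Visit order: 1, 0, 2, 3, 5, 6, 4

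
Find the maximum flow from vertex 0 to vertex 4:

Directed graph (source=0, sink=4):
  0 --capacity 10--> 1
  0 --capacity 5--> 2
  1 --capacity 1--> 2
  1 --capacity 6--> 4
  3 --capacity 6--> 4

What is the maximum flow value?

Computing max flow:
  Flow on (0->1): 6/10
  Flow on (1->4): 6/6
Maximum flow = 6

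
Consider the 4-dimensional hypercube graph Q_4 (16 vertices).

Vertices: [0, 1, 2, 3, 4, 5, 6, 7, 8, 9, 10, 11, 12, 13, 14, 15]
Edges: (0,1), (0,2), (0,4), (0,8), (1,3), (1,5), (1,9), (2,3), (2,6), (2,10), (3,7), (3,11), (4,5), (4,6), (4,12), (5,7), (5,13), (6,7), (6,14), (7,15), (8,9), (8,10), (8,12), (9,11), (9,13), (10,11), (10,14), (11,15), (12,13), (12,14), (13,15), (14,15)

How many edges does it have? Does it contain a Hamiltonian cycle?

Q_4 has 16 * 4 / 2 = 32 edges.
Q_4 (d >= 2) always has a Hamiltonian cycle: a 4-bit cyclic Gray code visits every vertex exactly once and returns to the start.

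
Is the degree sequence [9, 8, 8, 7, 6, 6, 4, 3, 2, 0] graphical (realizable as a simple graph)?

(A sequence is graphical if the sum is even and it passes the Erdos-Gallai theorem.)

Sum of degrees = 53. Sum is odd, so the sequence is NOT graphical.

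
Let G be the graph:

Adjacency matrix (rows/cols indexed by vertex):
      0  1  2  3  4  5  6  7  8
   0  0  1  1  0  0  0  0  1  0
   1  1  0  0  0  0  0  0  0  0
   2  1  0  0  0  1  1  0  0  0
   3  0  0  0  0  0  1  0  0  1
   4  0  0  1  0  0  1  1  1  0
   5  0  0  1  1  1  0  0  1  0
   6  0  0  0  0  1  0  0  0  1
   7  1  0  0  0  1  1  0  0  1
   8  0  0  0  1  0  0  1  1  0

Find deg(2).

Vertex 2 has neighbors [0, 4, 5], so deg(2) = 3.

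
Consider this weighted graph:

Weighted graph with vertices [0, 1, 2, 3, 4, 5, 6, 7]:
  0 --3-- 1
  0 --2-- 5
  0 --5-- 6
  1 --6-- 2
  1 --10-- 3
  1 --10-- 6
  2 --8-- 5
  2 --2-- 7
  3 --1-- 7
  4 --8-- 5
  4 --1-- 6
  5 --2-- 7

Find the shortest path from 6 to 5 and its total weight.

Using Dijkstra's algorithm from vertex 6:
Shortest path: 6 -> 0 -> 5
Total weight: 5 + 2 = 7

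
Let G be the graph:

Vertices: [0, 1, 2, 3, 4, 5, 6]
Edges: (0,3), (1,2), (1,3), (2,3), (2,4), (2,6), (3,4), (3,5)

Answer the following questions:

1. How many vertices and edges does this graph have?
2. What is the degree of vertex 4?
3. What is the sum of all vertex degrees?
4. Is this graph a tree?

Count: 7 vertices, 8 edges.
Vertex 4 has neighbors [2, 3], degree = 2.
Handshaking lemma: 2 * 8 = 16.
A tree on 7 vertices has 6 edges. This graph has 8 edges (2 extra). Not a tree.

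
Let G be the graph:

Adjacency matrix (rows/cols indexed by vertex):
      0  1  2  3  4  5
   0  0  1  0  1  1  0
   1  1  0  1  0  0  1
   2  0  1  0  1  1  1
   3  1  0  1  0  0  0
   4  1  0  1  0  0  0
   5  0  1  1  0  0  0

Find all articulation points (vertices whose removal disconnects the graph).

No articulation points. The graph is biconnected.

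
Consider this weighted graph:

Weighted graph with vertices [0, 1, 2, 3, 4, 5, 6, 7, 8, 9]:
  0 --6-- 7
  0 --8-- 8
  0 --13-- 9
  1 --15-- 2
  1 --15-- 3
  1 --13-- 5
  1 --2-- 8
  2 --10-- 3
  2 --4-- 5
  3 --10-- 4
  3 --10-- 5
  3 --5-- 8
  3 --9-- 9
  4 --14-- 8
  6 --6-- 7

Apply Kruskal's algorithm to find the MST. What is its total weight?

Applying Kruskal's algorithm (sort edges by weight, add if no cycle):
  Add (1,8) w=2
  Add (2,5) w=4
  Add (3,8) w=5
  Add (0,7) w=6
  Add (6,7) w=6
  Add (0,8) w=8
  Add (3,9) w=9
  Add (2,3) w=10
  Add (3,4) w=10
  Skip (3,5) w=10 (creates cycle)
  Skip (0,9) w=13 (creates cycle)
  Skip (1,5) w=13 (creates cycle)
  Skip (4,8) w=14 (creates cycle)
  Skip (1,3) w=15 (creates cycle)
  Skip (1,2) w=15 (creates cycle)
MST weight = 60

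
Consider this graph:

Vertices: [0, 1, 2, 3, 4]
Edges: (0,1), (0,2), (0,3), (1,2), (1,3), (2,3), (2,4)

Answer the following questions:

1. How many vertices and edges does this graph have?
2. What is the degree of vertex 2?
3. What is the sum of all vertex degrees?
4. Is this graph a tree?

Count: 5 vertices, 7 edges.
Vertex 2 has neighbors [0, 1, 3, 4], degree = 4.
Handshaking lemma: 2 * 7 = 14.
A tree on 5 vertices has 4 edges. This graph has 7 edges (3 extra). Not a tree.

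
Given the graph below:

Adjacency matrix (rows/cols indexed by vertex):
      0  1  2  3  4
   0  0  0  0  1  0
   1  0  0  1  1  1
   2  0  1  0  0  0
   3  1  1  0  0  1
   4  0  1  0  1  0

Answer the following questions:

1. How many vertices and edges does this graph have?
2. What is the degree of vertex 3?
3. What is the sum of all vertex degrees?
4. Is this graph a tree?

Count: 5 vertices, 5 edges.
Vertex 3 has neighbors [0, 1, 4], degree = 3.
Handshaking lemma: 2 * 5 = 10.
A tree on 5 vertices has 4 edges. This graph has 5 edges (1 extra). Not a tree.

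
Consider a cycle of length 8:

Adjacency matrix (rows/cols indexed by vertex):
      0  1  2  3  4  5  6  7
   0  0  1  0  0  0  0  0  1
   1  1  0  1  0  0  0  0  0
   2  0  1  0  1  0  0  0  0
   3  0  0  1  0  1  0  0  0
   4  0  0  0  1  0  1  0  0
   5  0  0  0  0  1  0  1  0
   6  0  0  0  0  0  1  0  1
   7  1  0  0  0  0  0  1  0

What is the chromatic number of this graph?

This is an even cycle (C_8). Even cycles are bipartite.
Chromatic number = 2.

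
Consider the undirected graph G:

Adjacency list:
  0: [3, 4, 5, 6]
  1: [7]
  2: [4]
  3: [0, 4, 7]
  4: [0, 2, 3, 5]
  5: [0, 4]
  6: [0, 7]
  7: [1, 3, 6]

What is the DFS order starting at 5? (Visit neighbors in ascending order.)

DFS from vertex 5 (neighbors processed in ascending order):
Visit order: 5, 0, 3, 4, 2, 7, 1, 6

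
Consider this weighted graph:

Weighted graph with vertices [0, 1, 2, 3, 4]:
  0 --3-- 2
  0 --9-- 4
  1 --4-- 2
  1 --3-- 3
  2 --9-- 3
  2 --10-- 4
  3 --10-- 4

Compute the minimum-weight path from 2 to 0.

Using Dijkstra's algorithm from vertex 2:
Shortest path: 2 -> 0
Total weight: 3 = 3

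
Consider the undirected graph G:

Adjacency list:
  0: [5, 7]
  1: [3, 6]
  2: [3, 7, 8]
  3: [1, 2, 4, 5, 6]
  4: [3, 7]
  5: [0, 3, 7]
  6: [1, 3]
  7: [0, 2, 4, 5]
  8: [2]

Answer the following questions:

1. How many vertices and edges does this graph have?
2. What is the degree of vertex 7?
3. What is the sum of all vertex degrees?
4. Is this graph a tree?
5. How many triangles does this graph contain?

Count: 9 vertices, 12 edges.
Vertex 7 has neighbors [0, 2, 4, 5], degree = 4.
Handshaking lemma: 2 * 12 = 24.
A tree on 9 vertices has 8 edges. This graph has 12 edges (4 extra). Not a tree.
Number of triangles = 2.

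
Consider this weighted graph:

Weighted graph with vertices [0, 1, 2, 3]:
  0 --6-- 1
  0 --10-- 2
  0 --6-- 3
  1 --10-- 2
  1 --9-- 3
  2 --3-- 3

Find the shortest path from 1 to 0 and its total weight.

Using Dijkstra's algorithm from vertex 1:
Shortest path: 1 -> 0
Total weight: 6 = 6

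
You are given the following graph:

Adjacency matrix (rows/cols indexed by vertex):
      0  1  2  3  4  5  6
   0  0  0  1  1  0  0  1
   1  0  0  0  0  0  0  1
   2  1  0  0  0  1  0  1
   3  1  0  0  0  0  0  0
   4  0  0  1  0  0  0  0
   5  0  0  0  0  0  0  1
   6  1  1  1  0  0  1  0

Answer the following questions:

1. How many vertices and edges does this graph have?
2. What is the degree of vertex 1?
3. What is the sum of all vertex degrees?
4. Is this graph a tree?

Count: 7 vertices, 7 edges.
Vertex 1 has neighbors [6], degree = 1.
Handshaking lemma: 2 * 7 = 14.
A tree on 7 vertices has 6 edges. This graph has 7 edges (1 extra). Not a tree.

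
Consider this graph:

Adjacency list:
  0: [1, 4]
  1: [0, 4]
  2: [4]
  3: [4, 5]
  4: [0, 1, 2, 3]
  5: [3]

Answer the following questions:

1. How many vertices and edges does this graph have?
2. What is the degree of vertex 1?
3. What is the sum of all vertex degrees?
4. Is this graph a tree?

Count: 6 vertices, 6 edges.
Vertex 1 has neighbors [0, 4], degree = 2.
Handshaking lemma: 2 * 6 = 12.
A tree on 6 vertices has 5 edges. This graph has 6 edges (1 extra). Not a tree.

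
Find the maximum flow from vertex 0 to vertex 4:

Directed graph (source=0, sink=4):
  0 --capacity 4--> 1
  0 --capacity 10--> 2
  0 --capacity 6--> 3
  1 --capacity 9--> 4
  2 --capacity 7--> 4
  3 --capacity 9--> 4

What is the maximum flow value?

Computing max flow:
  Flow on (0->1): 4/4
  Flow on (0->2): 7/10
  Flow on (0->3): 6/6
  Flow on (1->4): 4/9
  Flow on (2->4): 7/7
  Flow on (3->4): 6/9
Maximum flow = 17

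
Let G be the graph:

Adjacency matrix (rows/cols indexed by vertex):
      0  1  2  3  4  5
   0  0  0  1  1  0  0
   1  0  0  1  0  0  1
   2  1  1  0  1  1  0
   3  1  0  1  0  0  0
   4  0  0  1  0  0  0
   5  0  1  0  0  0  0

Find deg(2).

Vertex 2 has neighbors [0, 1, 3, 4], so deg(2) = 4.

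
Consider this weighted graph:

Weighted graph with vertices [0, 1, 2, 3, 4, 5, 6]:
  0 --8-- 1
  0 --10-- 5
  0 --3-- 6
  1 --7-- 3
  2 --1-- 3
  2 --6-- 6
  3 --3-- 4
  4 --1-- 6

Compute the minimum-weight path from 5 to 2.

Using Dijkstra's algorithm from vertex 5:
Shortest path: 5 -> 0 -> 6 -> 4 -> 3 -> 2
Total weight: 10 + 3 + 1 + 3 + 1 = 18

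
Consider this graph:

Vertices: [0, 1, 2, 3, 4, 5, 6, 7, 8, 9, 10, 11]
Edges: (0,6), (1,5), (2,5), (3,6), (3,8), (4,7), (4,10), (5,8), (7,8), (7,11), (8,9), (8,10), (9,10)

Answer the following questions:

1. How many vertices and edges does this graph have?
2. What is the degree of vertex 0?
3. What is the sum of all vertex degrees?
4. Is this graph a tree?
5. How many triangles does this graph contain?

Count: 12 vertices, 13 edges.
Vertex 0 has neighbors [6], degree = 1.
Handshaking lemma: 2 * 13 = 26.
A tree on 12 vertices has 11 edges. This graph has 13 edges (2 extra). Not a tree.
Number of triangles = 1.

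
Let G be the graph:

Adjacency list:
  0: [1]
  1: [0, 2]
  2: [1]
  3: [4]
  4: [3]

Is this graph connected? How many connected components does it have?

Checking connectivity: the graph has 2 connected component(s).
Components: [[0, 1, 2], [3, 4]]. The graph is NOT connected.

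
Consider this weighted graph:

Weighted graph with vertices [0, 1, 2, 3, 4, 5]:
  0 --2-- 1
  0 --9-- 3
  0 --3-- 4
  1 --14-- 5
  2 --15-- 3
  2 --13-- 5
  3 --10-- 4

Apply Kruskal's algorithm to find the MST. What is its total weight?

Applying Kruskal's algorithm (sort edges by weight, add if no cycle):
  Add (0,1) w=2
  Add (0,4) w=3
  Add (0,3) w=9
  Skip (3,4) w=10 (creates cycle)
  Add (2,5) w=13
  Add (1,5) w=14
  Skip (2,3) w=15 (creates cycle)
MST weight = 41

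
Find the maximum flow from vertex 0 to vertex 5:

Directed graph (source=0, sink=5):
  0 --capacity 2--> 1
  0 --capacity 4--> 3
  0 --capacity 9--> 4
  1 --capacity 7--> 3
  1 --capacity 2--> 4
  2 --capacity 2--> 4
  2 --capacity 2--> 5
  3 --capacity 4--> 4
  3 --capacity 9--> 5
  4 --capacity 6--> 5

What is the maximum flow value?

Computing max flow:
  Flow on (0->1): 2/2
  Flow on (0->3): 4/4
  Flow on (0->4): 6/9
  Flow on (1->3): 2/7
  Flow on (3->5): 6/9
  Flow on (4->5): 6/6
Maximum flow = 12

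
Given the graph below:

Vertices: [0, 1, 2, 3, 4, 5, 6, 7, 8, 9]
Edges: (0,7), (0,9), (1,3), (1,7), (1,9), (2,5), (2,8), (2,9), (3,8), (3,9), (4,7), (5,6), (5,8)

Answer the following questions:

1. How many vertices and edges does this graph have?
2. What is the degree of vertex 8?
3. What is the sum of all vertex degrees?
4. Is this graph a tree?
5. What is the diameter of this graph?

Count: 10 vertices, 13 edges.
Vertex 8 has neighbors [2, 3, 5], degree = 3.
Handshaking lemma: 2 * 13 = 26.
A tree on 10 vertices has 9 edges. This graph has 13 edges (4 extra). Not a tree.
Diameter (longest shortest path) = 6.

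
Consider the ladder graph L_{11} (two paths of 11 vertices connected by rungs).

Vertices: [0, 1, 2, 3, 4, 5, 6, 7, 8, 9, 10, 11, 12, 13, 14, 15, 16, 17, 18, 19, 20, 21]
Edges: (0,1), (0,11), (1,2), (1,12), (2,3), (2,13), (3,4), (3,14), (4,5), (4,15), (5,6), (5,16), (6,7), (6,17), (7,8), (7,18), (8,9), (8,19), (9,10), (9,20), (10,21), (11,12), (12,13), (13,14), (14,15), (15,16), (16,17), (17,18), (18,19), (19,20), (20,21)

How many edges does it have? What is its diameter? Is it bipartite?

Ladder graph L_{11}: 11 rungs + 2 * (11-1) path edges = 11 + 20 = 31 edges.
Diameter = 11.
Ladder graphs are bipartite (alternating coloring along each path).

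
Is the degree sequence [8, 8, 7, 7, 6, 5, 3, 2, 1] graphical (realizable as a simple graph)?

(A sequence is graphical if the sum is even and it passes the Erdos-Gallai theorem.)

Sum of degrees = 47. Sum is odd, so the sequence is NOT graphical.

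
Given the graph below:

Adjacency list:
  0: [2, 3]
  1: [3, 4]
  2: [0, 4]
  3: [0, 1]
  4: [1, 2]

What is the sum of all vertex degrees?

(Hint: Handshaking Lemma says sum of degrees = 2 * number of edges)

Count edges: 5 edges.
By Handshaking Lemma: sum of degrees = 2 * 5 = 10.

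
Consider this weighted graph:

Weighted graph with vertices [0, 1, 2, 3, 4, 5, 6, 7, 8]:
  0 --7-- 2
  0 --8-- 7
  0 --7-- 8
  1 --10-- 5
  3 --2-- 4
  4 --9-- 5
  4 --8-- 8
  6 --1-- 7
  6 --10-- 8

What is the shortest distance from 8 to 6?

Using Dijkstra's algorithm from vertex 8:
Shortest path: 8 -> 6
Total weight: 10 = 10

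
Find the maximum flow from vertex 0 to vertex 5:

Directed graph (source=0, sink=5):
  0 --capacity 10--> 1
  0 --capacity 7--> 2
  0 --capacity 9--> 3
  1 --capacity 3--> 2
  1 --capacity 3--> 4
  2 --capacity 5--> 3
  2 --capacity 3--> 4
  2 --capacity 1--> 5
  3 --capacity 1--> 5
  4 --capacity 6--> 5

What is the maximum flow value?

Computing max flow:
  Flow on (0->1): 6/10
  Flow on (0->2): 2/7
  Flow on (1->2): 3/3
  Flow on (1->4): 3/3
  Flow on (2->3): 1/5
  Flow on (2->4): 3/3
  Flow on (2->5): 1/1
  Flow on (3->5): 1/1
  Flow on (4->5): 6/6
Maximum flow = 8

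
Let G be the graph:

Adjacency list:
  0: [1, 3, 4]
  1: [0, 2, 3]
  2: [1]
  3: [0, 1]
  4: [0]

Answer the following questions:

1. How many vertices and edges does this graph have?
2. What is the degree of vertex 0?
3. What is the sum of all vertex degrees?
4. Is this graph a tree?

Count: 5 vertices, 5 edges.
Vertex 0 has neighbors [1, 3, 4], degree = 3.
Handshaking lemma: 2 * 5 = 10.
A tree on 5 vertices has 4 edges. This graph has 5 edges (1 extra). Not a tree.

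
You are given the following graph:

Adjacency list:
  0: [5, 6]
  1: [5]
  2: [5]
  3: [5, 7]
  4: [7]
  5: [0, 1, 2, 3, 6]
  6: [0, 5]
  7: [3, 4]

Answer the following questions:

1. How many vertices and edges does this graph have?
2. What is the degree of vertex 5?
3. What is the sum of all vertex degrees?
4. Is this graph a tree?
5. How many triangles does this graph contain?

Count: 8 vertices, 8 edges.
Vertex 5 has neighbors [0, 1, 2, 3, 6], degree = 5.
Handshaking lemma: 2 * 8 = 16.
A tree on 8 vertices has 7 edges. This graph has 8 edges (1 extra). Not a tree.
Number of triangles = 1.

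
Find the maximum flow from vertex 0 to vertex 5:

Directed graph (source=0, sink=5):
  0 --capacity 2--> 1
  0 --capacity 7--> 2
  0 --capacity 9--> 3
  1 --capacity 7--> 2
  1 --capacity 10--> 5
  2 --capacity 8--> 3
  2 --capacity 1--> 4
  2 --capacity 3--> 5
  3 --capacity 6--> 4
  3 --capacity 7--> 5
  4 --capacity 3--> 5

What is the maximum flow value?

Computing max flow:
  Flow on (0->1): 2/2
  Flow on (0->2): 7/7
  Flow on (0->3): 6/9
  Flow on (1->5): 2/10
  Flow on (2->3): 4/8
  Flow on (2->5): 3/3
  Flow on (3->4): 3/6
  Flow on (3->5): 7/7
  Flow on (4->5): 3/3
Maximum flow = 15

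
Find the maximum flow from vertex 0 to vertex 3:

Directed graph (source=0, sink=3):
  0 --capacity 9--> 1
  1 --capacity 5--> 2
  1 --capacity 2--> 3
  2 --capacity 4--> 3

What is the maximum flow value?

Computing max flow:
  Flow on (0->1): 6/9
  Flow on (1->2): 4/5
  Flow on (1->3): 2/2
  Flow on (2->3): 4/4
Maximum flow = 6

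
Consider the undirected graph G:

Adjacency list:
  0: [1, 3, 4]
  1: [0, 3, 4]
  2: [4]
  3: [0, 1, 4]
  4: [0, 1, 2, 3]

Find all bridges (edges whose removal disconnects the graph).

A bridge is an edge whose removal increases the number of connected components.
Bridges found: (2,4)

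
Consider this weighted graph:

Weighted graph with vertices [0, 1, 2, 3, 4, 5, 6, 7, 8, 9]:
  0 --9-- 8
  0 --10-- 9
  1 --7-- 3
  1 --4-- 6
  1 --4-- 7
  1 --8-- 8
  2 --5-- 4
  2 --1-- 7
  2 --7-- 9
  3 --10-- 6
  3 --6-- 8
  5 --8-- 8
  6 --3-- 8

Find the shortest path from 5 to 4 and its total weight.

Using Dijkstra's algorithm from vertex 5:
Shortest path: 5 -> 8 -> 6 -> 1 -> 7 -> 2 -> 4
Total weight: 8 + 3 + 4 + 4 + 1 + 5 = 25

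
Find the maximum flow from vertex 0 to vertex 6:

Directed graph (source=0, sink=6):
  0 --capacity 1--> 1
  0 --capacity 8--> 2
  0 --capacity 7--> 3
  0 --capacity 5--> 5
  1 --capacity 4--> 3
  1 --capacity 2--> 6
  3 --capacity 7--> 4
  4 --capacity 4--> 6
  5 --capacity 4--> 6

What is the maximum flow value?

Computing max flow:
  Flow on (0->1): 1/1
  Flow on (0->3): 4/7
  Flow on (0->5): 4/5
  Flow on (1->6): 1/2
  Flow on (3->4): 4/7
  Flow on (4->6): 4/4
  Flow on (5->6): 4/4
Maximum flow = 9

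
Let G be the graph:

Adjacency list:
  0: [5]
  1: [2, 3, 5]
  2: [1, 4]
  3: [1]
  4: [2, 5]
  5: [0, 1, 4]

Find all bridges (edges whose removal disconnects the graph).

A bridge is an edge whose removal increases the number of connected components.
Bridges found: (0,5), (1,3)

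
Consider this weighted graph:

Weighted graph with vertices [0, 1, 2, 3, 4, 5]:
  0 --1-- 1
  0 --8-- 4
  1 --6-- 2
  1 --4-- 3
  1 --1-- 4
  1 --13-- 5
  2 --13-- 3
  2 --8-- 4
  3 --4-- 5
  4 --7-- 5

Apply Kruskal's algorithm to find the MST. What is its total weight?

Applying Kruskal's algorithm (sort edges by weight, add if no cycle):
  Add (0,1) w=1
  Add (1,4) w=1
  Add (1,3) w=4
  Add (3,5) w=4
  Add (1,2) w=6
  Skip (4,5) w=7 (creates cycle)
  Skip (0,4) w=8 (creates cycle)
  Skip (2,4) w=8 (creates cycle)
  Skip (1,5) w=13 (creates cycle)
  Skip (2,3) w=13 (creates cycle)
MST weight = 16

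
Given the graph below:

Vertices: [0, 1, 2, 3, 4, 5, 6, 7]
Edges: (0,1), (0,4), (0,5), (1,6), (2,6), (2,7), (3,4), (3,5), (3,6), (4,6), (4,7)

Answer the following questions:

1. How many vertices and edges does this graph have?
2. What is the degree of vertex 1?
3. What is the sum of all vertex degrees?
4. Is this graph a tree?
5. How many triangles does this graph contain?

Count: 8 vertices, 11 edges.
Vertex 1 has neighbors [0, 6], degree = 2.
Handshaking lemma: 2 * 11 = 22.
A tree on 8 vertices has 7 edges. This graph has 11 edges (4 extra). Not a tree.
Number of triangles = 1.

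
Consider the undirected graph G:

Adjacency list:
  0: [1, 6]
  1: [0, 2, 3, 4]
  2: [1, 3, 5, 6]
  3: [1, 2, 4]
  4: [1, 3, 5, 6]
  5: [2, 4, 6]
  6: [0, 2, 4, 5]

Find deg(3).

Vertex 3 has neighbors [1, 2, 4], so deg(3) = 3.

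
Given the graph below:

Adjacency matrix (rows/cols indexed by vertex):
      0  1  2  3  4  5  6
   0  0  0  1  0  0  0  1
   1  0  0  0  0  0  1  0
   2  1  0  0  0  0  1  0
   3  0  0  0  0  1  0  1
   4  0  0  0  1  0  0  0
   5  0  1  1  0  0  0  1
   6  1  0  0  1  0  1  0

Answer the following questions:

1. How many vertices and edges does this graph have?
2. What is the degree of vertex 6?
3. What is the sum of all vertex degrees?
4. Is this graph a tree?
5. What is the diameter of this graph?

Count: 7 vertices, 7 edges.
Vertex 6 has neighbors [0, 3, 5], degree = 3.
Handshaking lemma: 2 * 7 = 14.
A tree on 7 vertices has 6 edges. This graph has 7 edges (1 extra). Not a tree.
Diameter (longest shortest path) = 4.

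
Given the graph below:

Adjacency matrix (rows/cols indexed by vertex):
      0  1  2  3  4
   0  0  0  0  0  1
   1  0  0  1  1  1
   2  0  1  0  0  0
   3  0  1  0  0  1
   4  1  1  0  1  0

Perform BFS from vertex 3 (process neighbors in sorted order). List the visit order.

BFS from vertex 3 (neighbors processed in ascending order):
Visit order: 3, 1, 4, 2, 0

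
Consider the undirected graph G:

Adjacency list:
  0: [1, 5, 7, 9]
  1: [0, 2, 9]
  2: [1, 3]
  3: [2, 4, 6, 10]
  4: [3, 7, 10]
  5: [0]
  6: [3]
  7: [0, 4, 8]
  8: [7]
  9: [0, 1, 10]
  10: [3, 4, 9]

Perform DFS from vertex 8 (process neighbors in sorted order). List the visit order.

DFS from vertex 8 (neighbors processed in ascending order):
Visit order: 8, 7, 0, 1, 2, 3, 4, 10, 9, 6, 5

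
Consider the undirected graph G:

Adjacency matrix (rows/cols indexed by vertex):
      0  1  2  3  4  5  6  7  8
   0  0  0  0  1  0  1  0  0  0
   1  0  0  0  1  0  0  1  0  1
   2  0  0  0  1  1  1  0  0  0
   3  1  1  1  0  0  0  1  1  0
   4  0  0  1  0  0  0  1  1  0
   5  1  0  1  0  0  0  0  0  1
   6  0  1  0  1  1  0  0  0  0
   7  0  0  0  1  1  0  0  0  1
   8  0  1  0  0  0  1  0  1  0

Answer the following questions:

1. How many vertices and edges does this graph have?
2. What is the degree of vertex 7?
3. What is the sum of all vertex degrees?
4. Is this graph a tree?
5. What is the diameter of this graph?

Count: 9 vertices, 14 edges.
Vertex 7 has neighbors [3, 4, 8], degree = 3.
Handshaking lemma: 2 * 14 = 28.
A tree on 9 vertices has 8 edges. This graph has 14 edges (6 extra). Not a tree.
Diameter (longest shortest path) = 3.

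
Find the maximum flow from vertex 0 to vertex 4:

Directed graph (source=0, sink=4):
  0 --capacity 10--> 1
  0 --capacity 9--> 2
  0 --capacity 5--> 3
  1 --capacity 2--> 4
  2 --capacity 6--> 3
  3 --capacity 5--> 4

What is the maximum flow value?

Computing max flow:
  Flow on (0->1): 2/10
  Flow on (0->2): 5/9
  Flow on (1->4): 2/2
  Flow on (2->3): 5/6
  Flow on (3->4): 5/5
Maximum flow = 7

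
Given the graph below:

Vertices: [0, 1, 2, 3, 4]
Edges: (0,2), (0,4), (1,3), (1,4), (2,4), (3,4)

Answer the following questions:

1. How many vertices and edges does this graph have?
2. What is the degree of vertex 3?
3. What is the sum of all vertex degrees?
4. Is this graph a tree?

Count: 5 vertices, 6 edges.
Vertex 3 has neighbors [1, 4], degree = 2.
Handshaking lemma: 2 * 6 = 12.
A tree on 5 vertices has 4 edges. This graph has 6 edges (2 extra). Not a tree.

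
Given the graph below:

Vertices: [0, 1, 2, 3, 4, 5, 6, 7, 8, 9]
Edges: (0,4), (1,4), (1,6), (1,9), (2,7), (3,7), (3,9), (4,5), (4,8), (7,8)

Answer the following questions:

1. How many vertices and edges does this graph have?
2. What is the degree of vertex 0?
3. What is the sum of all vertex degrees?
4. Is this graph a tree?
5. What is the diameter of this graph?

Count: 10 vertices, 10 edges.
Vertex 0 has neighbors [4], degree = 1.
Handshaking lemma: 2 * 10 = 20.
A tree on 10 vertices has 9 edges. This graph has 10 edges (1 extra). Not a tree.
Diameter (longest shortest path) = 5.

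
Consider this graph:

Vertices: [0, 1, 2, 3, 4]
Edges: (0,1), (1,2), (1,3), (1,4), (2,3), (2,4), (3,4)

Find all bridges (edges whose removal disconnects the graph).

A bridge is an edge whose removal increases the number of connected components.
Bridges found: (0,1)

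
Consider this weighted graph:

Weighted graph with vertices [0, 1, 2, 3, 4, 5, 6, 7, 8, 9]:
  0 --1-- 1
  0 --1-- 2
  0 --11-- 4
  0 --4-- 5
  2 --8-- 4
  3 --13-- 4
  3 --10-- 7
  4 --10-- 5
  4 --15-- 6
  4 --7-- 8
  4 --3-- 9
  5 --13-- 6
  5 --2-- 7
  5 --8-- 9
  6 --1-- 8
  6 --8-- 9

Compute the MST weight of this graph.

Applying Kruskal's algorithm (sort edges by weight, add if no cycle):
  Add (0,1) w=1
  Add (0,2) w=1
  Add (6,8) w=1
  Add (5,7) w=2
  Add (4,9) w=3
  Add (0,5) w=4
  Add (4,8) w=7
  Add (2,4) w=8
  Skip (5,9) w=8 (creates cycle)
  Skip (6,9) w=8 (creates cycle)
  Add (3,7) w=10
  Skip (4,5) w=10 (creates cycle)
  Skip (0,4) w=11 (creates cycle)
  Skip (3,4) w=13 (creates cycle)
  Skip (5,6) w=13 (creates cycle)
  Skip (4,6) w=15 (creates cycle)
MST weight = 37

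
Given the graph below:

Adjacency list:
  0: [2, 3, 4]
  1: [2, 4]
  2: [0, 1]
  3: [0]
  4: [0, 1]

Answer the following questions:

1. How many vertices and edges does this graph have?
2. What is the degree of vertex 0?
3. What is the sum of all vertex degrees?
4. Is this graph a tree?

Count: 5 vertices, 5 edges.
Vertex 0 has neighbors [2, 3, 4], degree = 3.
Handshaking lemma: 2 * 5 = 10.
A tree on 5 vertices has 4 edges. This graph has 5 edges (1 extra). Not a tree.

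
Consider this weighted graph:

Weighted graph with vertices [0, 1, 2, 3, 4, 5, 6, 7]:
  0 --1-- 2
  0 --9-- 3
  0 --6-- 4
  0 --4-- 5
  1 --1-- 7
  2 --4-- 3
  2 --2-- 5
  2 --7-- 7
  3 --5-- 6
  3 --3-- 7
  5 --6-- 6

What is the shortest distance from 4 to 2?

Using Dijkstra's algorithm from vertex 4:
Shortest path: 4 -> 0 -> 2
Total weight: 6 + 1 = 7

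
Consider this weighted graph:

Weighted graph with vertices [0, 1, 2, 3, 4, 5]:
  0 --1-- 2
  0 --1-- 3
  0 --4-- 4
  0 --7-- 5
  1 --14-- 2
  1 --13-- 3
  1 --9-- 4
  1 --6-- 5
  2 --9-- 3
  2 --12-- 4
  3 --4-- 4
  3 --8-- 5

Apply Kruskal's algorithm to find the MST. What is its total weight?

Applying Kruskal's algorithm (sort edges by weight, add if no cycle):
  Add (0,2) w=1
  Add (0,3) w=1
  Add (0,4) w=4
  Skip (3,4) w=4 (creates cycle)
  Add (1,5) w=6
  Add (0,5) w=7
  Skip (3,5) w=8 (creates cycle)
  Skip (1,4) w=9 (creates cycle)
  Skip (2,3) w=9 (creates cycle)
  Skip (2,4) w=12 (creates cycle)
  Skip (1,3) w=13 (creates cycle)
  Skip (1,2) w=14 (creates cycle)
MST weight = 19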